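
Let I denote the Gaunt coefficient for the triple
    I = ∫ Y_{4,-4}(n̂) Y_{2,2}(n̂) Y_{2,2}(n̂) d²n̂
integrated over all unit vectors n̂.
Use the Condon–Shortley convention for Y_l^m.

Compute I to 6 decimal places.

Checks pass: Σm=0; 8 even; l₃=2∈[2,6].
(2·4+1)(2·2+1)(2·2+1) = 225
Δ: 4! 4! 0! / 9! → 1/630
sum: t=2:+1/16 = 1/16
3j²(4 2 2; 0 0 0) = Δ·Π!·Σ² = 2/35  (sign +1)
sum: t=4:+1/576 = 1/576
3j²(4 2 2; -4 2 2) = Δ·Π!·Σ² = 1/9  (sign +1)
combine: 4πI² = 225·2/35·1/9 = 10/7
take √, sign +1: I = 0.33716777

0.337168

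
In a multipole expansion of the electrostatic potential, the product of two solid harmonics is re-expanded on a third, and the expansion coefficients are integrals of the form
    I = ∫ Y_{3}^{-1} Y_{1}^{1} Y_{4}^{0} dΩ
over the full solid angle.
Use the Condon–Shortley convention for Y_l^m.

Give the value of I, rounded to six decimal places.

0.150786

Rules hold: Σm=0, L=8 even, 2≤4≤4.
N = 7·3·9 = 189
Δ = 0!·6!·2!/9! = 1/252
Racah Σ t=0..0: t=0:+1/36 = 1/36
⇒ 3j(3 1 4; 0 0 0)² = 4/63, sgn +1
Racah Σ t=0..0: t=0:+1/96 = 1/96
⇒ 3j(3 1 4; -1 1 0)² = 1/42, sgn +1
4πI² = N·(3j₀)²·(3jₘ)² = 2/7
I = +1·√(0.285714/4π) = 0.15078601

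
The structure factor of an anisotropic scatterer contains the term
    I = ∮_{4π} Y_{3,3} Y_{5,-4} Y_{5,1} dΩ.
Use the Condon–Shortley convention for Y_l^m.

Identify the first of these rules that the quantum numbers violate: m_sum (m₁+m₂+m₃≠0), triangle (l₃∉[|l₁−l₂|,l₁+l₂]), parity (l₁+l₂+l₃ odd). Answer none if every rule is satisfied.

Σmᵢ = 0  ✓
l₃∈[|l₁−l₂|,l₁+l₂]=[2,8], have l₃=5  ✓
Σlᵢ = 13 ⇒ odd  ✗

parity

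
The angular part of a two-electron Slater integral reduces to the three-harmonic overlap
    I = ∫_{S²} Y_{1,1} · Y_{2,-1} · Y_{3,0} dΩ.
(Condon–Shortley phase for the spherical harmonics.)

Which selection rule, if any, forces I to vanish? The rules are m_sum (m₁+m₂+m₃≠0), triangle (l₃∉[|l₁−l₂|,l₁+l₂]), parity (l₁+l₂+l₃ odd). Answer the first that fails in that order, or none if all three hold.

azimuthal sum: 1 − 1 + 0 = 0  ✓
1 ≤ 3 ≤ 3 (triangle on l)  ✓
L = 1 + 2 + 3 = 6 (even)  ✓

none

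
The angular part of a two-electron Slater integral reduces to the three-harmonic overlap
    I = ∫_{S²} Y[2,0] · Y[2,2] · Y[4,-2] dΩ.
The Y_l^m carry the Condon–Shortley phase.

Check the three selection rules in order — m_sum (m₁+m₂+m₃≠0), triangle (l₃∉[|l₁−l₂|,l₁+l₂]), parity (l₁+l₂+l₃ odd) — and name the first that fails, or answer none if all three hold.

m₁+m₂+m₃ = 0 + 2 − 2 = 0  ✓
triangle: |2−2|=0 ≤ l₃=4 ≤ 2+2=4  ✓
parity: l₁+l₂+l₃ = 8 is even  ✓

none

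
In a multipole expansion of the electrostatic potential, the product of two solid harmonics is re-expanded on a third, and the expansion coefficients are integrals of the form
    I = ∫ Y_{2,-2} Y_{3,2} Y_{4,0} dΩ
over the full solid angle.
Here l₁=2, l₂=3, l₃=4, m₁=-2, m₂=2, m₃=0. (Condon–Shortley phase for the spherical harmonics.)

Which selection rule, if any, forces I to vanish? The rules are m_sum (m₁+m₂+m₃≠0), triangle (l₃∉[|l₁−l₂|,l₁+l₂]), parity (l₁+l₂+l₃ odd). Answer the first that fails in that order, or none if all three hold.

parity

azimuthal sum: -2 + 2 + 0 = 0  ✓
1 ≤ 4 ≤ 5 (triangle on l)  ✓
L = 2 + 3 + 4 = 9 (odd)  ✗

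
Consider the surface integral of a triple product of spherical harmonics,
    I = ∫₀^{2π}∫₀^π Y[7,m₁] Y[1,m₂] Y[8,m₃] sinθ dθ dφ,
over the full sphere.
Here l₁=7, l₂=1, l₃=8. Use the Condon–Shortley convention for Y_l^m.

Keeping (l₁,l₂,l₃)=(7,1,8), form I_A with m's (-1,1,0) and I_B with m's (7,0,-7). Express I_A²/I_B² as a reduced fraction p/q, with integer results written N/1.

28/15

Same 7,1,8: normalisation and zero-m 3j drop out of the ratio.
A: Δ: 0! 14! 2! / 17! → 1/2040; sum: t=0:+1/58060800 = 1/58060800; 3j²(7 1 8; -1 1 0) = Δ·Π!·Σ² = 7/510  (sign +1)
B: Δ: 0! 14! 2! / 17! → 1/2040; sum: t=0:+1/87178291200 = 1/87178291200; 3j²(7 1 8; 7 0 -7) = Δ·Π!·Σ² = 1/136  (sign -1)
I_A²/I_B² = (7/510)/(1/136) = 28/15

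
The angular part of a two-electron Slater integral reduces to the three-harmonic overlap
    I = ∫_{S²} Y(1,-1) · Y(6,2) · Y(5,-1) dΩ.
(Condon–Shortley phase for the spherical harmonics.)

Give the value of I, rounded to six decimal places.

Rules hold: Σm=0, L=12 even, 5≤5≤7.
N = 3·13·11 = 429
Δ = 2!·0!·10!/13! = 1/858
Racah Σ t=1..1: t=1:−1/14400 = -1/14400
⇒ 3j(1 6 5; 0 0 0)² = 6/143, sgn +1
Racah Σ t=2..2: t=2:+1/34560 = 1/34560
⇒ 3j(1 6 5; -1 2 -1)² = 14/429, sgn +1
4πI² = N·(3j₀)²·(3jₘ)² = 84/143
I = +1·√(0.587413/4π) = 0.21620548

0.216205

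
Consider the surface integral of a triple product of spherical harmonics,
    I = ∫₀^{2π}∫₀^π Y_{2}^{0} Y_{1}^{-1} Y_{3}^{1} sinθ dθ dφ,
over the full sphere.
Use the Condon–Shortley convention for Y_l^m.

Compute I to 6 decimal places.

m-sum 0 ✓  L=6 even ✓  1≤3≤3 ✓
Π(2lᵢ+1) = 5×3×7 = 105
triangle coeff Δ(2,1,3) = 1/105
Σ_t [0,0]: t=0:+1/4 = 1/4
(3j)²=3/35 [(2 1 3; 0 0 0)], sign=-1
Σ_t [0,0]: t=0:+1/8 = 1/8
(3j)²=2/35 [(2 1 3; 0 -1 1)], sign=+1
⇒ 4πI² = 18/35
I = (-1)√(18/35/(4π)) = -0.20230066

-0.202301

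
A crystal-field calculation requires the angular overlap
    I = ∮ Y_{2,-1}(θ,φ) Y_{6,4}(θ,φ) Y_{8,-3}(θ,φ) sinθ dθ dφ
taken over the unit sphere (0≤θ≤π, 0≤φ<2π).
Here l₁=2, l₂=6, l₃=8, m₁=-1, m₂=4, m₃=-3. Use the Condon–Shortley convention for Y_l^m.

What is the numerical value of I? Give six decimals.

-0.089004

Checks pass: Σm=0; 16 even; l₃=8∈[4,8].
(2·2+1)(2·6+1)(2·8+1) = 1105
Δ: 0! 4! 12! / 17! → 1/30940
sum: t=0:+1/2073600 = 1/2073600
3j²(2 6 8; 0 0 0) = Δ·Π!·Σ² = 28/1105  (sign +1)
sum: t=0:+1/43545600 = 1/43545600
3j²(2 6 8; -1 4 -3) = Δ·Π!·Σ² = 11/3094  (sign -1)
combine: 4πI² = 1105·28/1105·11/3094 = 22/221
take √, sign -1: I = -0.08900415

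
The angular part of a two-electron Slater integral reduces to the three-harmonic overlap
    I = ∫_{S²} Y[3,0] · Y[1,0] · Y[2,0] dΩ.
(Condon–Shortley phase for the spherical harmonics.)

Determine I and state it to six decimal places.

0.247767

m-sum 0 ✓  L=6 even ✓  2≤2≤4 ✓
Π(2lᵢ+1) = 7×3×5 = 105
triangle coeff Δ(3,1,2) = 1/105
Σ_t [1,1]: t=1:−1/4 = -1/4
(3j)²=3/35 [(3 1 2; 0 0 0)], sign=-1
(m-triple is (0,0,0) — same symbol as above.)
⇒ 4πI² = 27/35
I = (+1)√(27/35/(4π)) = 0.24776670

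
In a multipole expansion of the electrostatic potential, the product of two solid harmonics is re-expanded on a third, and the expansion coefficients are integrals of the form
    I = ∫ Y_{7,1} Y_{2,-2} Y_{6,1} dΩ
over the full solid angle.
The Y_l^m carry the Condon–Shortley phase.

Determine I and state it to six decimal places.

0.000000

l₁+l₂+l₃=15 is odd: 3j(l;000)=0 ⇒ I=0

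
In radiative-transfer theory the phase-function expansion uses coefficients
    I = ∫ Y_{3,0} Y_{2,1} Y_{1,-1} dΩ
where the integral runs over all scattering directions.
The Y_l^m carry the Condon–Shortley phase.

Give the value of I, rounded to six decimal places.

m-sum 0 ✓  L=6 even ✓  1≤1≤5 ✓
Π(2lᵢ+1) = 7×5×3 = 105
triangle coeff Δ(3,2,1) = 1/105
Σ_t [2,2]: t=2:+1/4 = 1/4
(3j)²=3/35 [(3 2 1; 0 0 0)], sign=-1
Σ_t [3,3]: t=3:−1/12 = -1/12
(3j)²=1/35 [(3 2 1; 0 1 -1)], sign=-1
⇒ 4πI² = 9/35
I = (+1)√(9/35/(4π)) = 0.14304817

0.143048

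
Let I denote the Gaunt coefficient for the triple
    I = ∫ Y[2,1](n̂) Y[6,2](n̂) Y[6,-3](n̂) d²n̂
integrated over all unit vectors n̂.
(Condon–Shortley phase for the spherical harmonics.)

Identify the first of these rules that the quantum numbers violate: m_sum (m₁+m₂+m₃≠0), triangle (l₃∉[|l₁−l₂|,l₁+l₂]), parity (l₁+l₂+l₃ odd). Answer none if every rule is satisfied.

none

azimuthal sum: 1 + 2 − 3 = 0  ✓
4 ≤ 6 ≤ 8 (triangle on l)  ✓
L = 2 + 6 + 6 = 14 (even)  ✓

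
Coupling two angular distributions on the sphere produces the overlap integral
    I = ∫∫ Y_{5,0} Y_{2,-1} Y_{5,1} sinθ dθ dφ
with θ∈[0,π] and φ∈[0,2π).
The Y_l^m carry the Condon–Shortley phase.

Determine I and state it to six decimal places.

m-sum 0 ✓  L=12 even ✓  3≤5≤7 ✓
Π(2lᵢ+1) = 11×5×11 = 605
triangle coeff Δ(5,2,5) = 1/38610
Σ_t [0,2]: t=0:+1/2880 t=1:−1/576 t=2:+1/2880 = -1/960
(3j)²=10/429 [(5 2 5; 0 0 0)], sign=+1
Σ_t [0,1]: t=0:+1/1440 t=1:−1/1152 = -1/5760
(3j)²=1/858 [(5 2 5; 0 -1 1)], sign=-1
⇒ 4πI² = 25/1521
I = (-1)√(25/1521/(4π)) = -0.03616600

-0.036166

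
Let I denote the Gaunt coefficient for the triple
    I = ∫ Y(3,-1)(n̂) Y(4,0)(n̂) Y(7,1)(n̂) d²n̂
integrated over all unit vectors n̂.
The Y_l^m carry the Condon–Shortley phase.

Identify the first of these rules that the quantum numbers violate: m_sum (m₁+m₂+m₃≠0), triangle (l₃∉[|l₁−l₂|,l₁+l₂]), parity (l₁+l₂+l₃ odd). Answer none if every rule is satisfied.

none

azimuthal sum: -1 + 0 + 1 = 0  ✓
1 ≤ 7 ≤ 7 (triangle on l)  ✓
L = 3 + 4 + 7 = 14 (even)  ✓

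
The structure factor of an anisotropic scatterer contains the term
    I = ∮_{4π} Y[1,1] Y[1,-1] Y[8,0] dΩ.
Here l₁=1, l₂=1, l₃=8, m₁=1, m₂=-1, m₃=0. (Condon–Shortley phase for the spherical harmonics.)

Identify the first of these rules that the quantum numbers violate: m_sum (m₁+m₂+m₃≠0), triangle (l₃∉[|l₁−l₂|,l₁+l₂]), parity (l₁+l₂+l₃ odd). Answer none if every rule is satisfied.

m₁+m₂+m₃ = 1 − 1 + 0 = 0  ✓
triangle: |1−1|=0 ≤ l₃=8 ≤ 1+1=2  ✗
parity: l₁+l₂+l₃ = 10 is even

triangle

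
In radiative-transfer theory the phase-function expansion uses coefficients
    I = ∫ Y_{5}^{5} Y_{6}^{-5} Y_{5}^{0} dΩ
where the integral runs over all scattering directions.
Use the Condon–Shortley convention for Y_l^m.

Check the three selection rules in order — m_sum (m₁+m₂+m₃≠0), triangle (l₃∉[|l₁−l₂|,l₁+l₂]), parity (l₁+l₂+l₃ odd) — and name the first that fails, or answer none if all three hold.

Σmᵢ = 0  ✓
l₃∈[|l₁−l₂|,l₁+l₂]=[1,11], have l₃=5  ✓
Σlᵢ = 16 ⇒ even  ✓

none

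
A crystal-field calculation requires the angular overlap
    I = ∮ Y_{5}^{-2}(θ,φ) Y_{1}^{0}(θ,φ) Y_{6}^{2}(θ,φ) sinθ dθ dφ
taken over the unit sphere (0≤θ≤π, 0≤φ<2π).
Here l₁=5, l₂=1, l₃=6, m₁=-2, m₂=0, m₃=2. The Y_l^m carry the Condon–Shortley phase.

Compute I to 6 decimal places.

Rules hold: Σm=0, L=12 even, 4≤6≤6.
N = 11·3·13 = 429
Δ = 0!·10!·2!/13! = 1/858
Racah Σ t=0..0: t=0:+1/14400 = 1/14400
⇒ 3j(5 1 6; 0 0 0)² = 6/143, sgn +1
Racah Σ t=0..0: t=0:+1/30240 = 1/30240
⇒ 3j(5 1 6; -2 0 2)² = 16/429, sgn +1
4πI² = N·(3j₀)²·(3jₘ)² = 96/143
I = +1·√(0.671329/4π) = 0.23113338

0.231133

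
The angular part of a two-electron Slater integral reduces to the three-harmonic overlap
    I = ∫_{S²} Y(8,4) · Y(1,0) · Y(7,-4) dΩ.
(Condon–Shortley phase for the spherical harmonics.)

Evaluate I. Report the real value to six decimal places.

0.211986

Rules hold: Σm=0, L=16 even, 7≤7≤9.
N = 17·3·15 = 765
Δ = 2!·14!·0!/17! = 1/2040
Racah Σ t=1..1: t=1:−1/25401600 = -1/25401600
⇒ 3j(8 1 7; 0 0 0)² = 8/255, sgn +1
Racah Σ t=1..1: t=1:−1/239500800 = -1/239500800
⇒ 3j(8 1 7; 4 0 -4)² = 2/85, sgn +1
4πI² = N·(3j₀)²·(3jₘ)² = 48/85
I = +1·√(0.564706/4π) = 0.21198553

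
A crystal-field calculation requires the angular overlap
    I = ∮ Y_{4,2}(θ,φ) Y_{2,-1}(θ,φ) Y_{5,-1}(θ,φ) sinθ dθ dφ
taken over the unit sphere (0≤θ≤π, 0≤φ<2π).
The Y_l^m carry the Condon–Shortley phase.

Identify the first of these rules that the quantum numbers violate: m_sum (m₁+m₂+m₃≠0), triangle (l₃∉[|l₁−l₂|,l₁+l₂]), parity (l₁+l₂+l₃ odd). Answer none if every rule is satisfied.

parity

Σmᵢ = 0  ✓
l₃∈[|l₁−l₂|,l₁+l₂]=[2,6], have l₃=5  ✓
Σlᵢ = 11 ⇒ odd  ✗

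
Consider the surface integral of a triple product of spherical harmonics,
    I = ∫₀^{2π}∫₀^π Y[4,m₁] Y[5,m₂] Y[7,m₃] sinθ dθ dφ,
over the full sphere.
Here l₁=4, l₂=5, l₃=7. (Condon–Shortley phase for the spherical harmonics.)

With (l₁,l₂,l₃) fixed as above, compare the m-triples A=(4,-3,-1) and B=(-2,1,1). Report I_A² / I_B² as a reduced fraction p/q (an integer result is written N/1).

Same 4,5,7: normalisation and zero-m 3j drop out of the ratio.
A: Δ: 2! 6! 8! / 17! → 1/6126120; sum: t=0:+1/2073600 = 1/2073600; 3j²(4 5 7; 4 -3 -1) = Δ·Π!·Σ² = 392/109395  (sign +1)
B: Δ: 2! 6! 8! / 17! → 1/6126120; sum: t=0:+1/2073600 t=1:−1/86400 t=2:+1/55296 = 29/4147200; 3j²(4 5 7; -2 1 1) = Δ·Π!·Σ² = 841/145860  (sign +1)
I_A²/I_B² = (392/109395)/(841/145860) = 1568/2523

1568/2523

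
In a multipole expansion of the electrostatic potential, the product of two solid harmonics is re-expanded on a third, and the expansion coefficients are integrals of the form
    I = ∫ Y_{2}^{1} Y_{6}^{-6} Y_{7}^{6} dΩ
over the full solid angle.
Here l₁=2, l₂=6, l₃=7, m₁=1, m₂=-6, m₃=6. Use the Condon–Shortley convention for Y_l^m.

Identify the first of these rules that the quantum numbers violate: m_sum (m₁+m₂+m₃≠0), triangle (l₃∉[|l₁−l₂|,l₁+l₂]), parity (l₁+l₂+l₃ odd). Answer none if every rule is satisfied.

m₁+m₂+m₃ = 1 − 6 + 6 = 1  ✗
triangle: |2−6|=4 ≤ l₃=7 ≤ 2+6=8
parity: l₁+l₂+l₃ = 15 is odd

m_sum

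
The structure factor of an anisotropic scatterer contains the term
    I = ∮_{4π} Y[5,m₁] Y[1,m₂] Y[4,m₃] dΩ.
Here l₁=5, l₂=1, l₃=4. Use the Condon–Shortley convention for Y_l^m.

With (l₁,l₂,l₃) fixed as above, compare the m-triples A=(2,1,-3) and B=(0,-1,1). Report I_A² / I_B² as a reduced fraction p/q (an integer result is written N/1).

3/10

Shared (l₁,l₂,l₃)=(5,1,4): N and (l;000)² cancel in I_A²/I_B².
A: Δ = 2!·8!·0!/11! = 1/495; Racah Σ t=2..2: t=2:+1/10080 = 1/10080; ⇒ 3j(5 1 4; 2 1 -3)² = 1/165, sgn -1
B: Δ = 2!·8!·0!/11! = 1/495; Racah Σ t=0..0: t=0:+1/1440 = 1/1440; ⇒ 3j(5 1 4; 0 -1 1)² = 2/99, sgn -1
I_A²/I_B² = (1/165)/(2/99) = 3/10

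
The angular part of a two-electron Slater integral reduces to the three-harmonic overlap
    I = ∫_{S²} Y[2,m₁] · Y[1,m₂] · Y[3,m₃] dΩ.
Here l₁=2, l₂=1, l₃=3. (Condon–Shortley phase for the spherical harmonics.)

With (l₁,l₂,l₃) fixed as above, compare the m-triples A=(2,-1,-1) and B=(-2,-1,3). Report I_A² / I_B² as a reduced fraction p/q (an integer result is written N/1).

1/15

Same 2,1,3: normalisation and zero-m 3j drop out of the ratio.
A: Δ: 0! 4! 2! / 7! → 1/105; sum: t=0:+1/48 = 1/48; 3j²(2 1 3; 2 -1 -1) = Δ·Π!·Σ² = 1/105  (sign +1)
B: Δ: 0! 4! 2! / 7! → 1/105; sum: t=0:+1/48 = 1/48; 3j²(2 1 3; -2 -1 3) = Δ·Π!·Σ² = 1/7  (sign +1)
I_A²/I_B² = (1/105)/(1/7) = 1/15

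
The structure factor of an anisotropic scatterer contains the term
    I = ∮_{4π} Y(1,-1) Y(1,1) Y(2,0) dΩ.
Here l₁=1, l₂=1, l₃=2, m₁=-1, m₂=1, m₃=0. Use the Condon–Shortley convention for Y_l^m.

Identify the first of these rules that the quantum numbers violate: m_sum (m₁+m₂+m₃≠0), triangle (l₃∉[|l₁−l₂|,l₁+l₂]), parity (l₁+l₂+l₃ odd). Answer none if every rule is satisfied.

none

azimuthal sum: -1 + 1 + 0 = 0  ✓
0 ≤ 2 ≤ 2 (triangle on l)  ✓
L = 1 + 1 + 2 = 4 (even)  ✓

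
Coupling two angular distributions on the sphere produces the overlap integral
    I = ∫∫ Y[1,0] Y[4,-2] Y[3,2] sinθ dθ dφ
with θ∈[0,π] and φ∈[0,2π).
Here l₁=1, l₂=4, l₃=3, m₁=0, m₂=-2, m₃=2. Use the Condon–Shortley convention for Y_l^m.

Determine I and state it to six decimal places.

0.213244

Checks pass: Σm=0; 8 even; l₃=3∈[3,5].
(2·1+1)(2·4+1)(2·3+1) = 189
Δ: 2! 0! 6! / 9! → 1/252
sum: t=1:−1/36 = -1/36
3j²(1 4 3; 0 0 0) = Δ·Π!·Σ² = 4/63  (sign +1)
sum: t=1:−1/120 = -1/120
3j²(1 4 3; 0 -2 2) = Δ·Π!·Σ² = 1/21  (sign +1)
combine: 4πI² = 189·4/63·1/21 = 4/7
take √, sign +1: I = 0.21324362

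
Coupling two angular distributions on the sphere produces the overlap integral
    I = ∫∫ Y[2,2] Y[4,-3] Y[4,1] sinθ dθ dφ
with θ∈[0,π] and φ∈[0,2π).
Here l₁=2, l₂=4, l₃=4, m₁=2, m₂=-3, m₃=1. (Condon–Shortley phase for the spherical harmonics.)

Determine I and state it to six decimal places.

Checks pass: Σm=0; 10 even; l₃=4∈[2,6].
(2·2+1)(2·4+1)(2·4+1) = 405
Δ: 2! 2! 6! / 11! → 1/13860
sum: t=0:+1/192 t=1:−1/36 t=2:+1/192 = -5/288
3j²(2 4 4; 0 0 0) = Δ·Π!·Σ² = 20/693  (sign -1)
sum: t=0:+1/480 = 1/480
3j²(2 4 4; 2 -3 1) = Δ·Π!·Σ² = 3/110  (sign -1)
combine: 4πI² = 405·20/693·3/110 = 270/847
take √, sign +1: I = 0.15927046

0.159270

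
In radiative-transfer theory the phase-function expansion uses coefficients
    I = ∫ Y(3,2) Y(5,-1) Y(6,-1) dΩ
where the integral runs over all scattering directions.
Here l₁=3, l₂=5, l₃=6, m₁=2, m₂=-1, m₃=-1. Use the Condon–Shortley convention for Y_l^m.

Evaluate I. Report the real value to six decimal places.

m-sum 0 ✓  L=14 even ✓  2≤6≤8 ✓
Π(2lᵢ+1) = 7×11×13 = 1001
triangle coeff Δ(3,5,6) = 1/675675
Σ_t [0,2]: t=0:+1/8640 t=1:−1/2304 t=2:+1/8640 = -7/34560
(3j)²=7/429 [(3 5 6; 0 0 0)], sign=-1
Σ_t [0,1]: t=0:+1/6912 t=1:−1/17280 = 1/11520
(3j)²=2/143 [(3 5 6; 2 -1 -1)], sign=-1
⇒ 4πI² = 98/429
I = (+1)√(98/429/(4π)) = 0.13482780

0.134828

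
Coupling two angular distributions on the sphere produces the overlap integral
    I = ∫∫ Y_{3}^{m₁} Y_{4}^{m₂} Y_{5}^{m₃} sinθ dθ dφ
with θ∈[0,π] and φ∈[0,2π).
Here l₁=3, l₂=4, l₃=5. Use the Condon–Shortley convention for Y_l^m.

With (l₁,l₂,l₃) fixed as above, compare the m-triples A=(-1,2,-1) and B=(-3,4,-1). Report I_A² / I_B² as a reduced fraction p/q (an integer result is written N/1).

1849/420

Same 3,4,5: normalisation and zero-m 3j drop out of the ratio.
A: Δ: 2! 4! 6! / 13! → 1/180180; sum: t=0:+1/34560 t=1:−1/720 t=2:+1/384 = 43/34560; 3j²(3 4 5; -1 2 -1) = Δ·Π!·Σ² = 1849/180180  (sign +1)
B: Δ: 2! 4! 6! / 13! → 1/180180; sum: t=2:+1/34560 = 1/34560; 3j²(3 4 5; -3 4 -1) = Δ·Π!·Σ² = 1/429  (sign +1)
I_A²/I_B² = (1849/180180)/(1/429) = 1849/420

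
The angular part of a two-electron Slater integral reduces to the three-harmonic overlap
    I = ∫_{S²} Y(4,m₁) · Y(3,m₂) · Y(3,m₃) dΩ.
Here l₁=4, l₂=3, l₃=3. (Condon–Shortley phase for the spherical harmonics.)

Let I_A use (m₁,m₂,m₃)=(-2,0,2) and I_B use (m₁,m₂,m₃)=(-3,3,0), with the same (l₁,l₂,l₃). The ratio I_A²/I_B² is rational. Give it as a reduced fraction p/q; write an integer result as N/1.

1/21

l's match ⇒ only the (l;m) 3-j factors differ between A and B.
A: triangle coeff Δ(4,3,3) = 1/34650; Σ_t [2,3]: t=2:+1/96 t=3:−1/72 = -1/288; (3j)²=1/462 [(4 3 3; -2 0 2)], sign=+1
B: triangle coeff Δ(4,3,3) = 1/34650; Σ_t [4,4]: t=4:+1/288 = 1/288; (3j)²=1/22 [(4 3 3; -3 3 0)], sign=-1
I_A²/I_B² = (1/462)/(1/22) = 1/21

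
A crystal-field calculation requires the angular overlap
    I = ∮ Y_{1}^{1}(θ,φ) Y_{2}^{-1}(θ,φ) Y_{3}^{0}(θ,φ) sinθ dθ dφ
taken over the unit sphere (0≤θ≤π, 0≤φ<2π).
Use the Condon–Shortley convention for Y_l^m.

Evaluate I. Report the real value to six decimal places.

0.143048

m-sum 0 ✓  L=6 even ✓  1≤3≤3 ✓
Π(2lᵢ+1) = 3×5×7 = 105
triangle coeff Δ(1,2,3) = 1/105
Σ_t [0,0]: t=0:+1/4 = 1/4
(3j)²=3/35 [(1 2 3; 0 0 0)], sign=-1
Σ_t [0,0]: t=0:+1/12 = 1/12
(3j)²=1/35 [(1 2 3; 1 -1 0)], sign=-1
⇒ 4πI² = 9/35
I = (+1)√(9/35/(4π)) = 0.14304817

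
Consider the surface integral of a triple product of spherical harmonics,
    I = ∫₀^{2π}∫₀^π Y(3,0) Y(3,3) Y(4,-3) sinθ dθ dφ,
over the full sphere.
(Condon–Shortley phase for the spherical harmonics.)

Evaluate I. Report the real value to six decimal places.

0.203551

Checks pass: Σm=0; 10 even; l₃=4∈[0,6].
(2·3+1)(2·3+1)(2·4+1) = 441
Δ: 2! 4! 4! / 11! → 1/34650
sum: t=0:+1/72 t=1:−1/16 t=2:+1/72 = -5/144
3j²(3 3 4; 0 0 0) = Δ·Π!·Σ² = 2/77  (sign -1)
sum: t=2:+1/288 = 1/288
3j²(3 3 4; 0 3 -3) = Δ·Π!·Σ² = 1/22  (sign -1)
combine: 4πI² = 441·2/77·1/22 = 63/121
take √, sign +1: I = 0.20355073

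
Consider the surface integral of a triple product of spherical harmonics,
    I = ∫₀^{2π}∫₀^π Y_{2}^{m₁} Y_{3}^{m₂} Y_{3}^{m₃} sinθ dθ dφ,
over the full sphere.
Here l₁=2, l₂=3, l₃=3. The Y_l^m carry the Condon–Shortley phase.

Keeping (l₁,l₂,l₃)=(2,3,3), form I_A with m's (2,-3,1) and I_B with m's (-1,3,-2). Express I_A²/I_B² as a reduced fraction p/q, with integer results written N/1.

2/5

l's match ⇒ only the (l;m) 3-j factors differ between A and B.
A: triangle coeff Δ(2,3,3) = 1/3780; Σ_t [0,0]: t=0:+1/96 = 1/96; (3j)²=1/42 [(2 3 3; 2 -3 1)], sign=+1
B: triangle coeff Δ(2,3,3) = 1/3780; Σ_t [2,2]: t=2:+1/48 = 1/48; (3j)²=5/84 [(2 3 3; -1 3 -2)], sign=-1
I_A²/I_B² = (1/42)/(5/84) = 2/5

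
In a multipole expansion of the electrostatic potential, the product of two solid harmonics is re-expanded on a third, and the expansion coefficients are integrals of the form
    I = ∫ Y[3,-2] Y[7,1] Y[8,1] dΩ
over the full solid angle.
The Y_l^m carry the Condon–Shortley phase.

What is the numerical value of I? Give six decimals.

Checks pass: Σm=0; 18 even; l₃=8∈[4,10].
(2·3+1)(2·7+1)(2·8+1) = 1785
Δ: 2! 4! 12! / 19! → 1/5290740
sum: t=0:+1/7257600 t=1:−1/2073600 t=2:+1/7257600 = -1/4838400
3j²(3 7 8; 0 0 0) = Δ·Π!·Σ² = 252/20995  (sign -1)
sum: t=1:−1/14515200 t=2:+1/6220800 = 1/10886400
3j²(3 7 8; -2 1 1) = Δ·Π!·Σ² = 128/12597  (sign -1)
combine: 4πI² = 1785·252/20995·128/12597 = 225792/1037153
take √, sign +1: I = 0.13162183

0.131622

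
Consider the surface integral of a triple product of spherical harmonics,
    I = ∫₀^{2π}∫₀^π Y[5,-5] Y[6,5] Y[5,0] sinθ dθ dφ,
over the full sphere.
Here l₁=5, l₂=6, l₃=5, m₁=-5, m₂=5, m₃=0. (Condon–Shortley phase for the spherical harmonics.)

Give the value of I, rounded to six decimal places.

Checks pass: Σm=0; 16 even; l₃=5∈[1,11].
(2·5+1)(2·6+1)(2·5+1) = 1573
Δ: 6! 4! 6! / 17! → 1/28588560
sum: t=1:−1/345600 t=2:+1/13824 t=3:−1/5184 t=4:+1/13824 t=5:−1/345600 = -7/129600
3j²(5 6 5; 0 0 0) = Δ·Π!·Σ² = 80/7293  (sign +1)
sum: t=6:+1/2073600 = 1/2073600
3j²(5 6 5; -5 5 0) = Δ·Π!·Σ² = 15/884  (sign -1)
combine: 4πI² = 1573·80/7293·15/884 = 1100/3757
take √, sign -1: I = -0.15264086

-0.152641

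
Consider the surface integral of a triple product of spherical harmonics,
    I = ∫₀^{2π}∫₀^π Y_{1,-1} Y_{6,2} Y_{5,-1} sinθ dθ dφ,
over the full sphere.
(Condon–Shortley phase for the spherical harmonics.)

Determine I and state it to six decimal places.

m-sum 0 ✓  L=12 even ✓  5≤5≤7 ✓
Π(2lᵢ+1) = 3×13×11 = 429
triangle coeff Δ(1,6,5) = 1/858
Σ_t [1,1]: t=1:−1/14400 = -1/14400
(3j)²=6/143 [(1 6 5; 0 0 0)], sign=+1
Σ_t [2,2]: t=2:+1/34560 = 1/34560
(3j)²=14/429 [(1 6 5; -1 2 -1)], sign=+1
⇒ 4πI² = 84/143
I = (+1)√(84/143/(4π)) = 0.21620548

0.216205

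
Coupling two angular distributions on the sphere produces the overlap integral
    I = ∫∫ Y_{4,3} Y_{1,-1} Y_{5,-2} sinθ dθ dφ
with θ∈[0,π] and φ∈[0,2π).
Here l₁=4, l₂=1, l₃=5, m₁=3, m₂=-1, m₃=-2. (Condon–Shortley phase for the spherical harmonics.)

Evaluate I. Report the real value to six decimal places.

0.085055

m-sum 0 ✓  L=10 even ✓  3≤5≤5 ✓
Π(2lᵢ+1) = 9×3×11 = 297
triangle coeff Δ(4,1,5) = 1/495
Σ_t [0,0]: t=0:+1/576 = 1/576
(3j)²=5/99 [(4 1 5; 0 0 0)], sign=-1
Σ_t [0,0]: t=0:+1/10080 = 1/10080
(3j)²=1/165 [(4 1 5; 3 -1 -2)], sign=-1
⇒ 4πI² = 1/11
I = (+1)√(1/11/(4π)) = 0.08505478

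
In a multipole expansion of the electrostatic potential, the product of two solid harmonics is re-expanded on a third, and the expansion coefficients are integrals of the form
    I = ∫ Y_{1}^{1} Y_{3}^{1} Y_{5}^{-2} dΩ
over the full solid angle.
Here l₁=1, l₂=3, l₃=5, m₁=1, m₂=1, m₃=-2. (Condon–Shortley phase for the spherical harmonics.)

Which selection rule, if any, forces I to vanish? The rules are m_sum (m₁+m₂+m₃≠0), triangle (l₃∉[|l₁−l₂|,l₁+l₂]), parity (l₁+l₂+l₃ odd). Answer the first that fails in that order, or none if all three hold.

Σmᵢ = 0  ✓
l₃∈[|l₁−l₂|,l₁+l₂]=[2,4], have l₃=5  ✗
Σlᵢ = 9 ⇒ odd

triangle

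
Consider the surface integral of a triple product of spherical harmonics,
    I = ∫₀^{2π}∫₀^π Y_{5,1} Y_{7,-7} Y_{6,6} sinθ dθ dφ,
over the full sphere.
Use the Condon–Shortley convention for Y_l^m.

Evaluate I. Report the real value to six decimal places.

Checks pass: Σm=0; 18 even; l₃=6∈[2,12].
(2·5+1)(2·7+1)(2·6+1) = 2145
Δ: 6! 4! 8! / 19! → 1/174594420
sum: t=1:−1/4147200 t=2:+1/207360 t=3:−1/82944 t=4:+1/207360 t=5:−1/4147200 = -1/345600
3j²(5 7 6; 0 0 0) = Δ·Π!·Σ² = 420/46189  (sign -1)
sum: t=0:+1/696729600 = 1/696729600
3j²(5 7 6; 1 -7 6) = Δ·Π!·Σ² = 11/1292  (sign +1)
combine: 4πI² = 2145·420/46189·11/1292 = 17325/104329
take √, sign -1: I = -0.11495534

-0.114955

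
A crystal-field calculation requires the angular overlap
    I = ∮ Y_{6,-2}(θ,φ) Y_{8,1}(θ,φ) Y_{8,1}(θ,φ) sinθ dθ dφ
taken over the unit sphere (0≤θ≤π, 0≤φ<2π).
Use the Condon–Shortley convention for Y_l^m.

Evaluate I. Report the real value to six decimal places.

Rules hold: Σm=0, L=22 even, 2≤8≤14.
N = 13·17·17 = 3757
Δ = 6!·6!·10!/23! = 1/13742520792
Racah Σ t=0..6: t=0:+1/41803776000 t=1:−1/435456000 t=2:+1/39813120 t=3:−1/18662400 t=4:+1/39813120 t=5:−1/435456000 t=6:+1/41803776000 = -11/1393459200
⇒ 3j(6 8 8; 0 0 0)² = 600/96577, sgn -1
Racah Σ t=2..6: t=2:+1/1045094400 t=3:−1/74649600 t=4:+1/33177600 t=5:−1/74649600 t=6:+1/1045094400 = 11/2090188800
⇒ 3j(6 8 8; -2 1 1)² = 630/96577, sgn -1
4πI² = N·(3j₀)²·(3jₘ)² = 378000/2482597
I = +1·√(0.15226/4π) = 0.11007479

0.110075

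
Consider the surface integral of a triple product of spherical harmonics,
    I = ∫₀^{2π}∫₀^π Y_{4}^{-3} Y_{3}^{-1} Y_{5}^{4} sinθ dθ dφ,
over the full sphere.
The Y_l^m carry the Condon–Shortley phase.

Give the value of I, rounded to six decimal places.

0.042401

Checks pass: Σm=0; 12 even; l₃=5∈[1,7].
(2·4+1)(2·3+1)(2·5+1) = 693
Δ: 2! 6! 4! / 13! → 1/180180
sum: t=0:+1/576 t=1:−1/144 t=2:+1/576 = -1/288
3j²(4 3 5; 0 0 0) = Δ·Π!·Σ² = 20/1001  (sign +1)
sum: t=1:−1/4320 t=2:+1/5760 = -1/17280
3j²(4 3 5; -3 -1 4) = Δ·Π!·Σ² = 7/4290  (sign +1)
combine: 4πI² = 693·20/1001·7/4290 = 42/1859
take √, sign +1: I = 0.04240138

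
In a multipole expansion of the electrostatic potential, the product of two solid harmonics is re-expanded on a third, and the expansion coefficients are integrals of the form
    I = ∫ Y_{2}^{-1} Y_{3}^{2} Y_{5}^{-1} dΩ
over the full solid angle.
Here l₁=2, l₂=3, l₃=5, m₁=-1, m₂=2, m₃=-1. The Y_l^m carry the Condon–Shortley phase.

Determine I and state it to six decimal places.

-0.117387

Rules hold: Σm=0, L=10 even, 1≤5≤5.
N = 5·7·11 = 385
Δ = 0!·4!·6!/11! = 1/2310
Racah Σ t=0..0: t=0:+1/144 = 1/144
⇒ 3j(2 3 5; 0 0 0)² = 10/231, sgn -1
Racah Σ t=0..0: t=0:+1/720 = 1/720
⇒ 3j(2 3 5; -1 2 -1)² = 4/385, sgn +1
4πI² = N·(3j₀)²·(3jₘ)² = 40/231
I = -1·√(0.17316/4π) = -0.11738675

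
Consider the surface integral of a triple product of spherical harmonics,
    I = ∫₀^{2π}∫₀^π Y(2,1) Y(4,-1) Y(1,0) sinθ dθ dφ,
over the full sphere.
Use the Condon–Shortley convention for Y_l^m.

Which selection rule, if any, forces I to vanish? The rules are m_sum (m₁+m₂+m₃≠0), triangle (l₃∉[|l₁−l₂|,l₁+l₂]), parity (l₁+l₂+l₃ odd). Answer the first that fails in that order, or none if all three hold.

triangle

m₁+m₂+m₃ = 1 − 1 + 0 = 0  ✓
triangle: |2−4|=2 ≤ l₃=1 ≤ 2+4=6  ✗
parity: l₁+l₂+l₃ = 7 is odd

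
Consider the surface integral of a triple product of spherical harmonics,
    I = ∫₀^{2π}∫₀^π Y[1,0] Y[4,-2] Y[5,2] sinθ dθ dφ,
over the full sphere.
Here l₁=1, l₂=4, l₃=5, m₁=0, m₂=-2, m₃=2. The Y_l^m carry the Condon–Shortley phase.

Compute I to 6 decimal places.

Rules hold: Σm=0, L=10 even, 3≤5≤5.
N = 3·9·11 = 297
Δ = 0!·2!·8!/11! = 1/495
Racah Σ t=0..0: t=0:+1/576 = 1/576
⇒ 3j(1 4 5; 0 0 0)² = 5/99, sgn -1
Racah Σ t=0..0: t=0:+1/1440 = 1/1440
⇒ 3j(1 4 5; 0 -2 2)² = 7/165, sgn -1
4πI² = N·(3j₀)²·(3jₘ)² = 7/11
I = +1·√(0.636364/4π) = 0.22503380

0.225034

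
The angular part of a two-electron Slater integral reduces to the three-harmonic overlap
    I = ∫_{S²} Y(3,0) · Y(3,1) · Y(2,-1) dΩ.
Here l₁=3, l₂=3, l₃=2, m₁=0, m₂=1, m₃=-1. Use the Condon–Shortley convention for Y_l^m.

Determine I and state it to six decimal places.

-0.059471

m-sum 0 ✓  L=8 even ✓  0≤2≤6 ✓
Π(2lᵢ+1) = 7×7×5 = 245
triangle coeff Δ(3,3,2) = 1/3780
Σ_t [1,3]: t=1:−1/24 t=2:+1/4 t=3:−1/24 = 1/6
(3j)²=4/105 [(3 3 2; 0 0 0)], sign=+1
Σ_t [2,3]: t=2:+1/8 t=3:−1/12 = 1/24
(3j)²=1/210 [(3 3 2; 0 1 -1)], sign=-1
⇒ 4πI² = 2/45
I = (-1)√(2/45/(4π)) = -0.05947080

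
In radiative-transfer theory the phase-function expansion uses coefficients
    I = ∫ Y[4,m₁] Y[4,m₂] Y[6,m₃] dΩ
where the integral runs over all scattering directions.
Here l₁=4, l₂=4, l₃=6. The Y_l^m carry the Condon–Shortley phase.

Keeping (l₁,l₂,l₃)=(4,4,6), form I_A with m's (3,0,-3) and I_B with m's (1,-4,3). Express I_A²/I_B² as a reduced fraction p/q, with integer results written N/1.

Shared (l₁,l₂,l₃)=(4,4,6): N and (l;000)² cancel in I_A²/I_B².
A: Δ = 2!·6!·6!/15! = 1/1261260; Racah Σ t=0..1: t=0:+1/11520 t=1:−1/25920 = 1/20736; ⇒ 3j(4 4 6; 3 0 -3)² = 5/429, sgn -1
B: Δ = 2!·6!·6!/15! = 1/1261260; Racah Σ t=0..0: t=0:+1/51840 = 1/51840; ⇒ 3j(4 4 6; 1 -4 3)² = 8/429, sgn -1
I_A²/I_B² = (5/429)/(8/429) = 5/8

5/8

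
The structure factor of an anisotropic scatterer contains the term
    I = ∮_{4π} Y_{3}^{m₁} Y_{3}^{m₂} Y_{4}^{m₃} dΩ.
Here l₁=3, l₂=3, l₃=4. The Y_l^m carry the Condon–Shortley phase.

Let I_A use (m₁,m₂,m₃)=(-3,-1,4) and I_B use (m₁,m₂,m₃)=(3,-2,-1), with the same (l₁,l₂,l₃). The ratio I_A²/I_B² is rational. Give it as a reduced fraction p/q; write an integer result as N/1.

l's match ⇒ only the (l;m) 3-j factors differ between A and B.
A: triangle coeff Δ(3,3,4) = 1/34650; Σ_t [2,2]: t=2:+1/1152 = 1/1152; (3j)²=1/33 [(3 3 4; -3 -1 4)], sign=+1
B: triangle coeff Δ(3,3,4) = 1/34650; Σ_t [0,0]: t=0:+1/288 = 1/288; (3j)²=5/231 [(3 3 4; 3 -2 -1)], sign=-1
I_A²/I_B² = (1/33)/(5/231) = 7/5

7/5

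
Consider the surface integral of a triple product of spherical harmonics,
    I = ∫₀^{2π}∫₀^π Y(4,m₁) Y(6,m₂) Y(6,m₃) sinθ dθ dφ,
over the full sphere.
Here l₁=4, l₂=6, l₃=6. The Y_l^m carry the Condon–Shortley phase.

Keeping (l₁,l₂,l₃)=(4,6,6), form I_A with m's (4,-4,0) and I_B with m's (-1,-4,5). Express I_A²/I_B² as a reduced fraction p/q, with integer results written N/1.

98/11

Same 4,6,6: normalisation and zero-m 3j drop out of the ratio.
A: Δ: 4! 4! 8! / 17! → 1/15315300; sum: t=0:+1/829440 = 1/829440; 3j²(4 6 6; 4 -4 0) = Δ·Π!·Σ² = 35/2431  (sign +1)
B: Δ: 4! 4! 8! / 17! → 1/15315300; sum: t=1:−1/725760 t=2:+1/967680 = -1/2903040; 3j²(4 6 6; -1 -4 5) = Δ·Π!·Σ² = 5/3094  (sign +1)
I_A²/I_B² = (35/2431)/(5/3094) = 98/11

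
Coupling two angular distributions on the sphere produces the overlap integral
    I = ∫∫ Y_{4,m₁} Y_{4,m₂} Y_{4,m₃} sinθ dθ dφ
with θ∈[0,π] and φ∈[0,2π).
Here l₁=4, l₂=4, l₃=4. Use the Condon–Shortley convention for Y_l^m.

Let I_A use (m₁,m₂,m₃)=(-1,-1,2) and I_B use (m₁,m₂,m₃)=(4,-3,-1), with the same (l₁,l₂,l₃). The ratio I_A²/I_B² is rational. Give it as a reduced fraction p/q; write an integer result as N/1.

36/49

Shared (l₁,l₂,l₃)=(4,4,4): N and (l;000)² cancel in I_A²/I_B².
A: Δ = 4!·4!·4!/13! = 1/450450; Racah Σ t=1..3: t=1:−1/576 t=2:+1/144 t=3:−1/576 = 1/288; ⇒ 3j(4 4 4; -1 -1 2)² = 20/1001, sgn +1
B: Δ = 4!·4!·4!/13! = 1/450450; Racah Σ t=0..0: t=0:+1/3456 = 1/3456; ⇒ 3j(4 4 4; 4 -3 -1)² = 35/1287, sgn -1
I_A²/I_B² = (20/1001)/(35/1287) = 36/49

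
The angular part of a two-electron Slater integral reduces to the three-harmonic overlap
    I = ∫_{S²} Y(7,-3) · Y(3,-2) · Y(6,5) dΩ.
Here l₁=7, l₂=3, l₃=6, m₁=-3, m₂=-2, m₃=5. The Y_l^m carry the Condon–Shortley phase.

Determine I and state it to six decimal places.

m-sum 0 ✓  L=16 even ✓  4≤6≤10 ✓
Π(2lᵢ+1) = 15×7×13 = 1365
triangle coeff Δ(7,3,6) = 1/2042040
Σ_t [1,3]: t=1:−1/207360 t=2:+1/57600 t=3:−1/207360 = 1/129600
(3j)²=168/12155 [(7 3 6; 0 0 0)], sign=+1
Σ_t [0,1]: t=0:+1/87091200 t=1:−1/4354560 = -19/87091200
(3j)²=361/37128 [(7 3 6; -3 -2 5)], sign=+1
⇒ 4πI² = 7581/41327
I = (+1)√(7581/41327/(4π)) = 0.12082071

0.120821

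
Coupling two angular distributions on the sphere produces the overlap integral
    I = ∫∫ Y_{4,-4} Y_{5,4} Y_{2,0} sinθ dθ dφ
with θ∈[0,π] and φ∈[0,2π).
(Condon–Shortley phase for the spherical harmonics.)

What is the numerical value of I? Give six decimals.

l₁+l₂+l₃=11 is odd: 3j(l;000)=0 ⇒ I=0

0.000000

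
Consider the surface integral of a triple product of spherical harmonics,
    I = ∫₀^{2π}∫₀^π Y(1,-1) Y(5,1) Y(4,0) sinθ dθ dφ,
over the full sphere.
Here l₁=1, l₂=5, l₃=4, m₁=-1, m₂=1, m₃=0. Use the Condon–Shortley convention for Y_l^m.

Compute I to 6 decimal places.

-0.190188

Checks pass: Σm=0; 10 even; l₃=4∈[4,6].
(2·1+1)(2·5+1)(2·4+1) = 297
Δ: 2! 0! 8! / 11! → 1/495
sum: t=1:−1/576 = -1/576
3j²(1 5 4; 0 0 0) = Δ·Π!·Σ² = 5/99  (sign -1)
sum: t=2:+1/1152 = 1/1152
3j²(1 5 4; -1 1 0) = Δ·Π!·Σ² = 1/33  (sign +1)
combine: 4πI² = 297·5/99·1/33 = 5/11
take √, sign -1: I = -0.19018827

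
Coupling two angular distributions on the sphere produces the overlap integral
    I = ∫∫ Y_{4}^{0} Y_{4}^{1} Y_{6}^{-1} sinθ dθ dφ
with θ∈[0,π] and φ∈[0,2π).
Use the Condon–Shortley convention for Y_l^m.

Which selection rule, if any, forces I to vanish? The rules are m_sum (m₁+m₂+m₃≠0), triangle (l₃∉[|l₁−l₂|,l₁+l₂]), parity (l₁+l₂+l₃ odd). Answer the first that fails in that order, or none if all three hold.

m₁+m₂+m₃ = 0 + 1 − 1 = 0  ✓
triangle: |4−4|=0 ≤ l₃=6 ≤ 4+4=8  ✓
parity: l₁+l₂+l₃ = 14 is even  ✓

none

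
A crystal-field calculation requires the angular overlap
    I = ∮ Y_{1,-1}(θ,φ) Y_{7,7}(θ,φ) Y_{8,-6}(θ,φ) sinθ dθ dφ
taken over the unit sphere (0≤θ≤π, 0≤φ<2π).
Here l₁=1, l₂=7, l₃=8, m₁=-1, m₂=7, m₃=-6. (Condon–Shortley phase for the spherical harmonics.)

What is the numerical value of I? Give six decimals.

Checks pass: Σm=0; 16 even; l₃=8∈[6,8].
(2·1+1)(2·7+1)(2·8+1) = 765
Δ: 0! 2! 14! / 17! → 1/2040
sum: t=0:+1/25401600 = 1/25401600
3j²(1 7 8; 0 0 0) = Δ·Π!·Σ² = 8/255  (sign +1)
sum: t=0:+1/174356582400 = 1/174356582400
3j²(1 7 8; -1 7 -6) = Δ·Π!·Σ² = 1/2040  (sign +1)
combine: 4πI² = 765·8/255·1/2040 = 1/85
take √, sign +1: I = 0.03059748

0.030597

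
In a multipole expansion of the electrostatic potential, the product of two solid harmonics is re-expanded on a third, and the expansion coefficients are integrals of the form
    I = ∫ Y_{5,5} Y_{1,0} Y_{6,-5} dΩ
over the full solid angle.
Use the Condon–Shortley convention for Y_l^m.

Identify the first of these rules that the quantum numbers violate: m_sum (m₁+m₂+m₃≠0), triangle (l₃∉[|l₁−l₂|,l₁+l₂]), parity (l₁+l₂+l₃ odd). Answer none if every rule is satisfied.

none

m₁+m₂+m₃ = 5 + 0 − 5 = 0  ✓
triangle: |5−1|=4 ≤ l₃=6 ≤ 5+1=6  ✓
parity: l₁+l₂+l₃ = 12 is even  ✓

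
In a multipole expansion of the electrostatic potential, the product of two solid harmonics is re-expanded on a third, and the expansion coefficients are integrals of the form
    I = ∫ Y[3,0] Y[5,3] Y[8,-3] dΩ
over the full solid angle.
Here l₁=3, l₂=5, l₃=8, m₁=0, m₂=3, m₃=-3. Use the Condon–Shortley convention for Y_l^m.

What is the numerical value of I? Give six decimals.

m-sum 0 ✓  L=16 even ✓  2≤8≤8 ✓
Π(2lᵢ+1) = 7×11×17 = 1309
triangle coeff Δ(3,5,8) = 1/136136
Σ_t [0,0]: t=0:+1/518400 = 1/518400
(3j)²=56/2431 [(3 5 8; 0 0 0)], sign=+1
Σ_t [0,0]: t=0:+1/2903040 = 1/2903040
(3j)²=75/6188 [(3 5 8; 0 3 -3)], sign=-1
⇒ 4πI² = 1050/2873
I = (-1)√(1050/2873/(4π)) = -0.17053829

-0.170538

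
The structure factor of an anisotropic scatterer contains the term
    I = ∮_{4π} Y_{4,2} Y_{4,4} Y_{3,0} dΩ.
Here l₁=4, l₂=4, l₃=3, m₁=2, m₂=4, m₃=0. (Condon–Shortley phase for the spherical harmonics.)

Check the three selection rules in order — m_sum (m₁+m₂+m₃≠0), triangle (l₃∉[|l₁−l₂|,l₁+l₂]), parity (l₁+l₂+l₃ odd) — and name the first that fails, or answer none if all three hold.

azimuthal sum: 2 + 4 + 0 = 6  ✗
0 ≤ 3 ≤ 8 (triangle on l)
L = 4 + 4 + 3 = 11 (odd)

m_sum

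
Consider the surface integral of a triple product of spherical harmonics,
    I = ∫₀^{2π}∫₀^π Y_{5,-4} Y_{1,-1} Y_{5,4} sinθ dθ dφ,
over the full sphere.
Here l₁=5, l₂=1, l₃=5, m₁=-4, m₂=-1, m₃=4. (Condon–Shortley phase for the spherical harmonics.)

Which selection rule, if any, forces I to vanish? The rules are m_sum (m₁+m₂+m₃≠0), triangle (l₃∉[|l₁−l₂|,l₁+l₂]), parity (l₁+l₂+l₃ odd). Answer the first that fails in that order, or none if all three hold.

Σmᵢ = -1  ✗
l₃∈[|l₁−l₂|,l₁+l₂]=[4,6], have l₃=5
Σlᵢ = 11 ⇒ odd

m_sum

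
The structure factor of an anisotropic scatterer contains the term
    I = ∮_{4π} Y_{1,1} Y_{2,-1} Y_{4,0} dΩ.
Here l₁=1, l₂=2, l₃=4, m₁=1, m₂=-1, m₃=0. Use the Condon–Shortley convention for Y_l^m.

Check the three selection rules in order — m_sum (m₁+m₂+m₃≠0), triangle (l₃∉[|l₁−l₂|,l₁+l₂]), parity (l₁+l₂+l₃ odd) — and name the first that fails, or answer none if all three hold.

azimuthal sum: 1 − 1 + 0 = 0  ✓
1 ≤ 4 ≤ 3 (triangle on l)  ✗
L = 1 + 2 + 4 = 7 (odd)

triangle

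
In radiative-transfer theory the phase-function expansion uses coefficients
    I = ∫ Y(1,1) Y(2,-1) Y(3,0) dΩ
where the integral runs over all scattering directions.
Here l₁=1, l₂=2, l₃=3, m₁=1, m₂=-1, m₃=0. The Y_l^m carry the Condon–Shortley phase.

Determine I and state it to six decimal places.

Checks pass: Σm=0; 6 even; l₃=3∈[1,3].
(2·1+1)(2·2+1)(2·3+1) = 105
Δ: 0! 2! 4! / 7! → 1/105
sum: t=0:+1/4 = 1/4
3j²(1 2 3; 0 0 0) = Δ·Π!·Σ² = 3/35  (sign -1)
sum: t=0:+1/12 = 1/12
3j²(1 2 3; 1 -1 0) = Δ·Π!·Σ² = 1/35  (sign -1)
combine: 4πI² = 105·3/35·1/35 = 9/35
take √, sign +1: I = 0.14304817

0.143048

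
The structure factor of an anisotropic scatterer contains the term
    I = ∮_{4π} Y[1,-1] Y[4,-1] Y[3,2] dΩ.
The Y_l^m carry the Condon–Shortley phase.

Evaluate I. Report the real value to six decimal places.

-0.106622

m-sum 0 ✓  L=8 even ✓  3≤3≤5 ✓
Π(2lᵢ+1) = 3×9×7 = 189
triangle coeff Δ(1,4,3) = 1/252
Σ_t [1,1]: t=1:−1/36 = -1/36
(3j)²=4/63 [(1 4 3; 0 0 0)], sign=+1
Σ_t [2,2]: t=2:+1/240 = 1/240
(3j)²=1/84 [(1 4 3; -1 -1 2)], sign=-1
⇒ 4πI² = 1/7
I = (-1)√(1/7/(4π)) = -0.10662181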